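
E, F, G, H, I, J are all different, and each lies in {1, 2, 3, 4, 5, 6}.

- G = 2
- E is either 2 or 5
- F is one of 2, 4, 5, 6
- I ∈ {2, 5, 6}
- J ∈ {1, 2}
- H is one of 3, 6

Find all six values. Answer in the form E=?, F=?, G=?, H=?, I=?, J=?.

E=5, F=4, G=2, H=3, I=6, J=1

G must be 2 (only option left). Eliminate 2 elsewhere: E, F, I, J.
J has just one choice, so J = 1.
E's domain is down to {5}, so E = 5. Strike 5 from F, I.
I has just one choice, so I = 6. Strike 6 from F, H.
F must be 4 (only option left).
H's domain is down to {3}, so H = 3.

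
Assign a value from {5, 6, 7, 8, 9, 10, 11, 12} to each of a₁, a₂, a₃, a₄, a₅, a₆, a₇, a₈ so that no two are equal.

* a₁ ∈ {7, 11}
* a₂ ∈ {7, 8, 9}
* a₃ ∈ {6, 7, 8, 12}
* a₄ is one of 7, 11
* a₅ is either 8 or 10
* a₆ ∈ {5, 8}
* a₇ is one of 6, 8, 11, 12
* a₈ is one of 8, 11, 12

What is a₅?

10

The 8 variables together cover exactly {5, 6, 7, 8, 9, 10, 11, 12} — 8 values for 8 variables — and 5 appears only in a₆'s list, so a₆ = 5.
The 7 still-open variables together cover exactly {6, 7, 8, 9, 10, 11, 12} — 7 values for 7 variables — and 9 appears only in a₂'s list, so a₂ = 9.
Among the 6 still-open variables, 10 fits only a₅ (and all 6 values in {6, 7, 8, 10, 11, 12} must be used), so a₅ = 10.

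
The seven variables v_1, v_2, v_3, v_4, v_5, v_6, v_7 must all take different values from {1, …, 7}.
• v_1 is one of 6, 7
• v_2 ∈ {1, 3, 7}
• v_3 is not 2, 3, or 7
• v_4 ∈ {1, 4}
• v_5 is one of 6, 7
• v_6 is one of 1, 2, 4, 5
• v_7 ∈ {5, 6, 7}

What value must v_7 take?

The 7 variables draw from only 7 values {1, 2, 3, 4, 5, 6, 7}, so each is used; only v_6 can be 2, hence v_6 = 2.
Among the 6 still-open variables, 3 fits only v_2 (and all 6 values in {1, 3, 4, 5, 6, 7} must be used), so v_2 = 3.
v_1 and v_5 between them cover only {6, 7} — a naked pair. Remove those values from v_3, v_7.
So v_7 = 5.

5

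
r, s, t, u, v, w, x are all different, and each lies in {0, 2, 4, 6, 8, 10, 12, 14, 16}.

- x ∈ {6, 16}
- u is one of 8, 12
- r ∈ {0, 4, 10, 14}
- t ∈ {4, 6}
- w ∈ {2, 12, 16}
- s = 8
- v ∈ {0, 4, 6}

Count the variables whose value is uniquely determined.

s has just one choice, so s = 8. Remove 8 from u.
u must be 12 (only option left). Strike 12 from w.
Determined: s=8, u=12. The other variables each still have more than one consistent value. That makes 2.

2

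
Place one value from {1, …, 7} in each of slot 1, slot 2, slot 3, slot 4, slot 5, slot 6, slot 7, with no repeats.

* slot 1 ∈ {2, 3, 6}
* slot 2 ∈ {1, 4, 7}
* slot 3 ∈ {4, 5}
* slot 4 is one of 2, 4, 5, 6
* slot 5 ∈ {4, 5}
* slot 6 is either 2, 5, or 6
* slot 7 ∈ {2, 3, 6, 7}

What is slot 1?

3

The 7 variables draw from only 7 values {1, 2, 3, 4, 5, 6, 7}, so each is used; only slot 2 can be 1, hence slot 2 = 1.
The 6 still-open variables together cover exactly {2, 3, 4, 5, 6, 7} — 6 values for 6 variables — and 7 appears only in slot 7's list, so slot 7 = 7.
The 5 still-open variables together cover exactly {2, 3, 4, 5, 6} — 5 values for 5 variables — and 3 appears only in slot 1's list, so slot 1 = 3.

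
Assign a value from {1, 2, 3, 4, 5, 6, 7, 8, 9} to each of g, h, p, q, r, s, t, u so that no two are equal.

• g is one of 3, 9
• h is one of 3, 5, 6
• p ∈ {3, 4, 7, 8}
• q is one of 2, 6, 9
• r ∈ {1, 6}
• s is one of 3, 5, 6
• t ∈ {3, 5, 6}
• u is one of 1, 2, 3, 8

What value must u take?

h, s, t between them cover only {3, 5, 6} — a naked triple. Remove those values from g, p, q, r, u.
That leaves g = 9. Eliminate 9 elsewhere: q.
q must be 2 (only option left). So u can't be 2.
r's domain is down to {1}, so r = 1. Strike 1 from u.
So u = 8.

8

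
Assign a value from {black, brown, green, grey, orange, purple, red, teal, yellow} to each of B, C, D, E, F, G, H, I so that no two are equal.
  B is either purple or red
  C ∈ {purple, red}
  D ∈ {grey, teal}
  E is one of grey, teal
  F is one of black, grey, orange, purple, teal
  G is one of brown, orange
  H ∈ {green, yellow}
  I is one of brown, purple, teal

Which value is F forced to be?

black

B and C share exactly the 2 values {purple, red}; by pigeonhole those values go to them, so strike purple, red from F, I.
D and E between them cover only {grey, teal} — a naked pair. Remove those values from F, I.
I has just one choice, so I = brown. Eliminate brown elsewhere: G.
That leaves G = orange. Remove orange from F.
So F = black.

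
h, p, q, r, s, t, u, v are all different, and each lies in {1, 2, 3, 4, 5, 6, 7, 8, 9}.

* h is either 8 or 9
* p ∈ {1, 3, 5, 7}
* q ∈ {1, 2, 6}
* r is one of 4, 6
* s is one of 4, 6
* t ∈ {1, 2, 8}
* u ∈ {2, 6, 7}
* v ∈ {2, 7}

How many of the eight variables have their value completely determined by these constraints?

The 2 variables r and s are confined to {4, 6}, which locks those values in; drop them from q, u.
The 2 variables u and v are confined to {2, 7}, which locks those values in; drop them from p, q, t.
q's domain is down to {1}, so q = 1. So p, t can't be 1.
t must be 8 (only option left). So h can't be 8.
That leaves h = 9.
Determined: h=9, q=1, t=8. The other variables each still have more than one consistent value. That makes 3.

3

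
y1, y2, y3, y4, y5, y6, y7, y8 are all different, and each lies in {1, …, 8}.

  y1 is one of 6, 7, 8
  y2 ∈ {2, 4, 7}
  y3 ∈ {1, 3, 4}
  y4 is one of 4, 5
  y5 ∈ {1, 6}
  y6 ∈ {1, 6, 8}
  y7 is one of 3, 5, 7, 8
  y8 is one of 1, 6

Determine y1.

The 8 variables together cover exactly {1, 2, 3, 4, 5, 6, 7, 8} — 8 values for 8 variables — and 2 appears only in y2's list, so y2 = 2.
The 2 variables y5 and y8 are confined to {1, 6}, which locks those values in; drop them from y1, y3, y6.
y6's domain is down to {8}, so y6 = 8. Eliminate 8 elsewhere: y1, y7.
So y1 = 7.

7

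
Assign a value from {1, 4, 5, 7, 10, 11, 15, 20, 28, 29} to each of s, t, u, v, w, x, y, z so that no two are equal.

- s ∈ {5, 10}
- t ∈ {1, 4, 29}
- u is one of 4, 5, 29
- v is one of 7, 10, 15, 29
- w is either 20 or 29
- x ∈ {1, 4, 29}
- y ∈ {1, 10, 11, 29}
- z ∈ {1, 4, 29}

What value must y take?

11

t, x, z between them cover only {1, 4, 29} — a naked triple. Remove those values from u, v, w, y.
That leaves u = 5. Strike 5 from s.
w must be 20 (only option left).
That leaves s = 10. Remove 10 from v, y.
So y = 11.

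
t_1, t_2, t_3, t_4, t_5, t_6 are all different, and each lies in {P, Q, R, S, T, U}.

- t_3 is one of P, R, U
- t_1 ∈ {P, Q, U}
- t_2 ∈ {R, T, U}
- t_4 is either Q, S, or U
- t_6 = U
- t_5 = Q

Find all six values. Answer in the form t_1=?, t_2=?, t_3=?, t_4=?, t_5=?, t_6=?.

t_5 has just one choice, so t_5 = Q. Eliminate Q elsewhere: t_1, t_4.
t_6's domain is down to {U}, so t_6 = U. Remove U from t_1, t_2, t_3, t_4.
t_1 must be P (only option left). Remove P from t_3.
That leaves t_3 = R. Remove R from t_2.
t_4's domain is down to {S}, so t_4 = S.
t_2 has just one choice, so t_2 = T.

t_1=P, t_2=T, t_3=R, t_4=S, t_5=Q, t_6=U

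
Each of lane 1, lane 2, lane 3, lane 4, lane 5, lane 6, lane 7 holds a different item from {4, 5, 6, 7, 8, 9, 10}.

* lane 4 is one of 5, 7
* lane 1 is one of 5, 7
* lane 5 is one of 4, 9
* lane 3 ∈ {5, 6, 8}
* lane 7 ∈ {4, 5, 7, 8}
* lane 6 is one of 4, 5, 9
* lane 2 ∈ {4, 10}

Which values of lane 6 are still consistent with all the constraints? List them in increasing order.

The 7 variables together cover exactly {4, 5, 6, 7, 8, 9, 10} — 7 values for 7 variables — and 6 appears only in lane 3's list, so lane 3 = 6.
Among the 6 still-open variables, 8 fits only lane 7 (and all 6 values in {4, 5, 7, 8, 9, 10} must be used), so lane 7 = 8.
The 5 still-open variables together cover exactly {4, 5, 7, 9, 10} — 5 values for 5 variables — and 10 appears only in lane 2's list, so lane 2 = 10.
lane 1 and lane 4 share exactly the 2 values {5, 7}; by pigeonhole those values go to them, so strike 5, 7 from lane 6.
No further eliminations apply; lane 6 can still be any of 4, 9.

4, 9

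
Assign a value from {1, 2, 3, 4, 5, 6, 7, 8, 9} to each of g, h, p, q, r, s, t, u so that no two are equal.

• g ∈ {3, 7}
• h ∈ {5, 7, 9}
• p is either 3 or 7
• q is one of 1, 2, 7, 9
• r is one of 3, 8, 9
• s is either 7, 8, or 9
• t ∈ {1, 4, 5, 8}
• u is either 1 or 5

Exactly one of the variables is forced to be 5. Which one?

h

Among the 8 variables, 2 fits only q (and all 8 values in {1, 2, 3, 4, 5, 7, 8, 9} must be used), so q = 2.
Among the 7 still-open variables, 4 fits only t (and all 7 values in {1, 3, 4, 5, 7, 8, 9} must be used), so t = 4.
The 6 still-open variables draw from only 6 values {1, 3, 5, 7, 8, 9}, so each is used; only u can be 1, hence u = 1.
The 5 still-open variables together cover exactly {3, 5, 7, 8, 9} — 5 values for 5 variables — and 5 appears only in h's list, so h = 5.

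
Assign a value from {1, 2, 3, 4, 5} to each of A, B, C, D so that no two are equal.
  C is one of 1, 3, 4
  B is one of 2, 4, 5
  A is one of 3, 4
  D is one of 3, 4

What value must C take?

A and D between them cover only {3, 4} — a naked pair. Remove those values from B, C.
So C = 1.

1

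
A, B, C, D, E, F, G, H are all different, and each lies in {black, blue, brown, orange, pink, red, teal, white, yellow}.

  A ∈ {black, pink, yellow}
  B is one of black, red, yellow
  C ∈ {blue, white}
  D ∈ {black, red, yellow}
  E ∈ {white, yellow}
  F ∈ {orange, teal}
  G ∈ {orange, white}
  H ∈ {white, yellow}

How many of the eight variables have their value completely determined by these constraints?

4

Among the 8 variables, blue fits only C (and all 8 values in {black, blue, orange, pink, red, teal, white, yellow} must be used), so C = blue.
The 7 still-open variables together cover exactly {black, orange, pink, red, teal, white, yellow} — 7 values for 7 variables — and pink appears only in A's list, so A = pink.
The 6 still-open variables together cover exactly {black, orange, red, teal, white, yellow} — 6 values for 6 variables — and teal appears only in F's list, so F = teal.
The 5 still-open variables draw from only 5 values {black, orange, red, white, yellow}, so each is used; only G can be orange, hence G = orange.
The 2 variables E and H are confined to {white, yellow}, which locks those values in; drop them from B, D.
Determined: A=pink, C=blue, F=teal, G=orange. The other variables each still have more than one consistent value. That makes 4.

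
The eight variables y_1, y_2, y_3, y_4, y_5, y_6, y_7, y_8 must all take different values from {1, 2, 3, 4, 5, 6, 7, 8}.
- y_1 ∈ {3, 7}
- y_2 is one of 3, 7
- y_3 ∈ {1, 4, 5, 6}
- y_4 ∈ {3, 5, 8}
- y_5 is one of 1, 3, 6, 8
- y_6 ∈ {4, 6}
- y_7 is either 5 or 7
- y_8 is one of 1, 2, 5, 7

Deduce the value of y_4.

The 8 variables draw from only 8 values {1, 2, 3, 4, 5, 6, 7, 8}, so each is used; only y_8 can be 2, hence y_8 = 2.
y_1 and y_2 share exactly the 2 values {3, 7}; by pigeonhole those values go to them, so strike 3, 7 from y_4, y_5, y_7.
y_7's domain is down to {5}, so y_7 = 5. So y_3, y_4 can't be 5.
So y_4 = 8.

8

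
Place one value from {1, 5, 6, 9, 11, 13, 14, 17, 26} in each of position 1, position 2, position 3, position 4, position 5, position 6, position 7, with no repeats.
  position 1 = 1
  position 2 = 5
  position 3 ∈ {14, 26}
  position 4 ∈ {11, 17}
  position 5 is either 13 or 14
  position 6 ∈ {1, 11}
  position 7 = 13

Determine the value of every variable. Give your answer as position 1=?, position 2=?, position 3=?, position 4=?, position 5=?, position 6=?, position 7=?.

position 1 must be 1 (only option left). Strike 1 from position 6.
position 2 has just one choice, so position 2 = 5.
position 6 has just one choice, so position 6 = 11. Strike 11 from position 4.
That leaves position 7 = 13. Remove 13 from position 5.
position 4's domain is down to {17}, so position 4 = 17.
position 5 has just one choice, so position 5 = 14. Eliminate 14 elsewhere: position 3.
position 3's domain is down to {26}, so position 3 = 26.

position 1=1, position 2=5, position 3=26, position 4=17, position 5=14, position 6=11, position 7=13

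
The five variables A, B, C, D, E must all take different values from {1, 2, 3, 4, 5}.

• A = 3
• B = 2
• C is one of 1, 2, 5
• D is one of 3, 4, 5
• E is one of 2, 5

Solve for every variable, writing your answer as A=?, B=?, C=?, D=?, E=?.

A=3, B=2, C=1, D=4, E=5

A has just one choice, so A = 3. Remove 3 from D.
That leaves B = 2. So C, E can't be 2.
E has just one choice, so E = 5. Eliminate 5 elsewhere: C, D.
C's domain is down to {1}, so C = 1.
D must be 4 (only option left).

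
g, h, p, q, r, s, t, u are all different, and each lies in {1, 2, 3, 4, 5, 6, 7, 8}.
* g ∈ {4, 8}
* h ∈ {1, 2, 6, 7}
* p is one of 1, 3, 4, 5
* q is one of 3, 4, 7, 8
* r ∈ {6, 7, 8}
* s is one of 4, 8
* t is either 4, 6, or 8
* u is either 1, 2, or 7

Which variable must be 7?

The 8 variables draw from only 8 values {1, 2, 3, 4, 5, 6, 7, 8}, so each is used; only p can be 5, hence p = 5.
The 7 still-open variables together cover exactly {1, 2, 3, 4, 6, 7, 8} — 7 values for 7 variables — and 3 appears only in q's list, so q = 3.
g and s share exactly the 2 values {4, 8}; by pigeonhole those values go to them, so strike 4, 8 from r, t.
t's domain is down to {6}, so t = 6. So h, r can't be 6.
So 7 goes to r.

r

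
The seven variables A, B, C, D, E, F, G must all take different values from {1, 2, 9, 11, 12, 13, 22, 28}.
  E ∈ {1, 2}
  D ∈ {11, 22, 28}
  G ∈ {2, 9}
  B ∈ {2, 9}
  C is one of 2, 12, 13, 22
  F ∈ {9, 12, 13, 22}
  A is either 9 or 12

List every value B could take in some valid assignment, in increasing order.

2, 9

B and G between them cover only {2, 9} — a naked pair. Remove those values from A, C, E, F.
A must be 12 (only option left). Strike 12 from C, F.
E's domain is down to {1}, so E = 1.
C and F share exactly the 2 values {13, 22}; by pigeonhole those values go to them, so strike 13, 22 from D.
No further eliminations apply; B can still be any of 2, 9.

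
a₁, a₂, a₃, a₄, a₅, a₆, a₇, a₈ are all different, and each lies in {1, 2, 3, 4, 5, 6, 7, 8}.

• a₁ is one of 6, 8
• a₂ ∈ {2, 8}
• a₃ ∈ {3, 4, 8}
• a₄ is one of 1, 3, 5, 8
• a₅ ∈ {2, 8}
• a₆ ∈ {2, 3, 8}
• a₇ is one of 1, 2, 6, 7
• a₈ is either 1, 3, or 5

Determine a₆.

3

Among the 8 variables, 4 fits only a₃ (and all 8 values in {1, 2, 3, 4, 5, 6, 7, 8} must be used), so a₃ = 4.
The 7 still-open variables together cover exactly {1, 2, 3, 5, 6, 7, 8} — 7 values for 7 variables — and 7 appears only in a₇'s list, so a₇ = 7.
The 6 still-open variables draw from only 6 values {1, 2, 3, 5, 6, 8}, so each is used; only a₁ can be 6, hence a₁ = 6.
The 2 variables a₂ and a₅ are confined to {2, 8}, which locks those values in; drop them from a₄, a₆.
So a₆ = 3.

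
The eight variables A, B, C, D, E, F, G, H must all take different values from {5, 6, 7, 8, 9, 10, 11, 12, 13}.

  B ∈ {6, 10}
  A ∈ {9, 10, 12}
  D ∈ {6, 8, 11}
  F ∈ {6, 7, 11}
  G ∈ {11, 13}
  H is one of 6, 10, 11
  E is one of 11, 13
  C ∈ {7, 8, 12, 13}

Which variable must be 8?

The 8 variables draw from only 8 values {6, 7, 8, 9, 10, 11, 12, 13}, so each is used; only A can be 9, hence A = 9.
Among the 7 still-open variables, 12 fits only C (and all 7 values in {6, 7, 8, 10, 11, 12, 13} must be used), so C = 12.
Among the 6 still-open variables, 7 fits only F (and all 6 values in {6, 7, 8, 10, 11, 13} must be used), so F = 7.
Among the 5 still-open variables, 8 fits only D (and all 5 values in {6, 8, 10, 11, 13} must be used), so D = 8.

D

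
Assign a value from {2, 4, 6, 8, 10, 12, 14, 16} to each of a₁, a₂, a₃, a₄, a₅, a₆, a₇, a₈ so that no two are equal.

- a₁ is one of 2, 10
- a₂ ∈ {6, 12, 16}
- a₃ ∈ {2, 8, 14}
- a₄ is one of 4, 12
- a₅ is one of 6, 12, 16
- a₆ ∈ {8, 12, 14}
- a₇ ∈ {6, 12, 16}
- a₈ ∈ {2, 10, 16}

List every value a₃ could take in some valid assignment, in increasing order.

Among the 8 variables, 4 fits only a₄ (and all 8 values in {2, 4, 6, 8, 10, 12, 14, 16} must be used), so a₄ = 4.
The 3 variables a₂, a₅, a₇ are confined to {6, 12, 16}, which locks those values in; drop them from a₆, a₈.
The 2 variables a₁ and a₈ are confined to {2, 10}, which locks those values in; drop them from a₃.
No further eliminations apply; a₃ can still be any of 8, 14.

8, 14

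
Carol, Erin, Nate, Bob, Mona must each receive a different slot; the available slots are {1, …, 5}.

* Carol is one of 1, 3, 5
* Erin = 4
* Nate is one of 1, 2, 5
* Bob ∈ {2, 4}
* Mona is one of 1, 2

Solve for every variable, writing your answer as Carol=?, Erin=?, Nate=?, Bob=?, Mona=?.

Erin must be 4 (only option left). Eliminate 4 elsewhere: Bob.
Bob must be 2 (only option left). So Nate, Mona can't be 2.
That leaves Mona = 1. So Carol, Nate can't be 1.
Nate must be 5 (only option left). Strike 5 from Carol.
Carol must be 3 (only option left).

Carol=3, Erin=4, Nate=5, Bob=2, Mona=1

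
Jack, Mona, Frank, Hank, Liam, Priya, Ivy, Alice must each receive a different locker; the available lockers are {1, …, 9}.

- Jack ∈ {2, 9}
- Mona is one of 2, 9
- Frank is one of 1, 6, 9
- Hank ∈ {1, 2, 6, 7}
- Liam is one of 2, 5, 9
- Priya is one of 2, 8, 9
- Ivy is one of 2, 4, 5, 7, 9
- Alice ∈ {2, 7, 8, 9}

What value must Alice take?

The 8 variables draw from only 8 values {1, 2, 4, 5, 6, 7, 8, 9}, so each is used; only Ivy can be 4, hence Ivy = 4.
Among the 7 still-open variables, 5 fits only Liam (and all 7 values in {1, 2, 5, 6, 7, 8, 9} must be used), so Liam = 5.
Jack and Mona share exactly the 2 values {2, 9}; by pigeonhole those values go to them, so strike 2, 9 from Frank, Hank, Priya, Alice.
Priya's domain is down to {8}, so Priya = 8. Strike 8 from Alice.
So Alice = 7.

7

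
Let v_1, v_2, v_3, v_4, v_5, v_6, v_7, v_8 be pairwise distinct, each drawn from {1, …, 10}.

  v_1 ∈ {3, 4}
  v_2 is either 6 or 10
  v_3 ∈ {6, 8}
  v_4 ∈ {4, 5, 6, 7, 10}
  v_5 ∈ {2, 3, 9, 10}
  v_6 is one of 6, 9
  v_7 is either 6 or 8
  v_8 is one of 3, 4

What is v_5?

The 2 variables v_1 and v_8 are confined to {3, 4}, which locks those values in; drop them from v_4, v_5.
v_3 and v_7 between them cover only {6, 8} — a naked pair. Remove those values from v_2, v_4, v_6.
v_2's domain is down to {10}, so v_2 = 10. Eliminate 10 elsewhere: v_4, v_5.
v_6 has just one choice, so v_6 = 9. Eliminate 9 elsewhere: v_5.
So v_5 = 2.

2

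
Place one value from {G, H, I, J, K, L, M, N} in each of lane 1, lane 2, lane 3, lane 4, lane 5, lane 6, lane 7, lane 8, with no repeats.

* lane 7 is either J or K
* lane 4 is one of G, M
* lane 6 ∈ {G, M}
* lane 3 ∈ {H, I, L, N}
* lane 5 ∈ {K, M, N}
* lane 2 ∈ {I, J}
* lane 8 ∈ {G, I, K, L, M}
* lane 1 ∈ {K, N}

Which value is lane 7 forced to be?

J

Among the 8 variables, H fits only lane 3 (and all 8 values in {G, H, I, J, K, L, M, N} must be used), so lane 3 = H.
The 7 still-open variables draw from only 7 values {G, I, J, K, L, M, N}, so each is used; only lane 8 can be L, hence lane 8 = L.
Among the 6 still-open variables, I fits only lane 2 (and all 6 values in {G, I, J, K, M, N} must be used), so lane 2 = I.
The 5 still-open variables draw from only 5 values {G, J, K, M, N}, so each is used; only lane 7 can be J, hence lane 7 = J.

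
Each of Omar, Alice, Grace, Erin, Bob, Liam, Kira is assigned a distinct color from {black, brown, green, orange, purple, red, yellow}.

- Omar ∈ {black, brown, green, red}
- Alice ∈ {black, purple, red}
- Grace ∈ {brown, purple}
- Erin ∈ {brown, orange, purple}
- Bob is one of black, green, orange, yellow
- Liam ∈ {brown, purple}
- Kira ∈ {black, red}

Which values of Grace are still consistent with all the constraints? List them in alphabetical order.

The 7 variables draw from only 7 values {black, brown, green, orange, purple, red, yellow}, so each is used; only Bob can be yellow, hence Bob = yellow.
Among the 6 still-open variables, green fits only Omar (and all 6 values in {black, brown, green, orange, purple, red} must be used), so Omar = green.
The 5 still-open variables together cover exactly {black, brown, orange, purple, red} — 5 values for 5 variables — and orange appears only in Erin's list, so Erin = orange.
Grace and Liam between them cover only {brown, purple} — a naked pair. Remove those values from Alice.
No further eliminations apply; Grace can still be any of brown, purple.

brown, purple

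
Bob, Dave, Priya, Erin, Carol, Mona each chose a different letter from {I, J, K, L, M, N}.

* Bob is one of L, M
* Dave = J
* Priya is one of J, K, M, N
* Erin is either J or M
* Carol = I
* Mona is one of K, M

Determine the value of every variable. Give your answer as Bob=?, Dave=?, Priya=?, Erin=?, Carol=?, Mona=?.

Dave's domain is down to {J}, so Dave = J. Eliminate J elsewhere: Priya, Erin.
Erin has just one choice, so Erin = M. So Bob, Priya, Mona can't be M.
Carol's domain is down to {I}, so Carol = I.
Mona has just one choice, so Mona = K. Eliminate K elsewhere: Priya.
That leaves Bob = L.
Priya must be N (only option left).

Bob=L, Dave=J, Priya=N, Erin=M, Carol=I, Mona=K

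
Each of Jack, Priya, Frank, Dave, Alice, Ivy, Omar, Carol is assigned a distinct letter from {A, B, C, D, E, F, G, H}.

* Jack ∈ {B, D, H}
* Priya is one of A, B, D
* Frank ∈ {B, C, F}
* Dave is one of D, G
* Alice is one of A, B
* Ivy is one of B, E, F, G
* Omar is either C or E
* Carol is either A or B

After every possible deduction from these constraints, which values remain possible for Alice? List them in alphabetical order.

Among the 8 variables, H fits only Jack (and all 8 values in {A, B, C, D, E, F, G, H} must be used), so Jack = H.
Alice and Carol share exactly the 2 values {A, B}; by pigeonhole those values go to them, so strike A, B from Priya, Frank, Ivy.
Priya has just one choice, so Priya = D. Remove D from Dave.
Dave's domain is down to {G}, so Dave = G. Remove G from Ivy.
No further eliminations apply; Alice can still be any of A, B.

A, B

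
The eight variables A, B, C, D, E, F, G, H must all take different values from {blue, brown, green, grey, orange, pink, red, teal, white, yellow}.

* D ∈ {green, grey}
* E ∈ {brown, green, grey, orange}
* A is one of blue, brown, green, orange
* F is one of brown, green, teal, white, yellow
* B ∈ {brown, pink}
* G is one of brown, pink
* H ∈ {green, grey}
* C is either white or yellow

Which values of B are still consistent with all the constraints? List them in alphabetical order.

B and G share exactly the 2 values {brown, pink}; by pigeonhole those values go to them, so strike brown, pink from A, E, F.
D and H between them cover only {green, grey} — a naked pair. Remove those values from A, E, F.
E's domain is down to {orange}, so E = orange. So A can't be orange.
A's domain is down to {blue}, so A = blue.
No further eliminations apply; B can still be any of brown, pink.

brown, pink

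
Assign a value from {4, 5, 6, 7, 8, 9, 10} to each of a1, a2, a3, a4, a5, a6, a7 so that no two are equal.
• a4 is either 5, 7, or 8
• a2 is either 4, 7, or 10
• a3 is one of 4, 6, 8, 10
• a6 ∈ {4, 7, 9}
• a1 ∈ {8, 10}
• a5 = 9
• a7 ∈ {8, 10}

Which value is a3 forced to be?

a5's domain is down to {9}, so a5 = 9. Remove 9 from a6.
The 6 still-open variables together cover exactly {4, 5, 6, 7, 8, 10} — 6 values for 6 variables — and 5 appears only in a4's list, so a4 = 5.
The 5 still-open variables draw from only 5 values {4, 6, 7, 8, 10}, so each is used; only a3 can be 6, hence a3 = 6.

6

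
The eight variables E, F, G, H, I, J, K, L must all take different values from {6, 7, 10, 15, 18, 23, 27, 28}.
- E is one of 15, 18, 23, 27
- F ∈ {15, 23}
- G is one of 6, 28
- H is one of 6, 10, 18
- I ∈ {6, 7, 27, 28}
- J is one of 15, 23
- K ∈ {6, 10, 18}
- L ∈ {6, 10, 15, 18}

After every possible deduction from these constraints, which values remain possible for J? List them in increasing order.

15, 23

Among the 8 variables, 7 fits only I (and all 8 values in {6, 7, 10, 15, 18, 23, 27, 28} must be used), so I = 7.
Among the 7 still-open variables, 27 fits only E (and all 7 values in {6, 10, 15, 18, 23, 27, 28} must be used), so E = 27.
The 6 still-open variables together cover exactly {6, 10, 15, 18, 23, 28} — 6 values for 6 variables — and 28 appears only in G's list, so G = 28.
F and J share exactly the 2 values {15, 23}; by pigeonhole those values go to them, so strike 15, 23 from L.
No further eliminations apply; J can still be any of 15, 23.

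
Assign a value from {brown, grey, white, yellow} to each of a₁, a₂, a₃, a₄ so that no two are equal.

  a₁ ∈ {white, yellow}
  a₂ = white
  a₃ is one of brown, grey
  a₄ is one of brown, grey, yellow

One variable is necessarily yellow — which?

a₁

a₂ must be white (only option left). Remove white from a₁.
So yellow goes to a₁.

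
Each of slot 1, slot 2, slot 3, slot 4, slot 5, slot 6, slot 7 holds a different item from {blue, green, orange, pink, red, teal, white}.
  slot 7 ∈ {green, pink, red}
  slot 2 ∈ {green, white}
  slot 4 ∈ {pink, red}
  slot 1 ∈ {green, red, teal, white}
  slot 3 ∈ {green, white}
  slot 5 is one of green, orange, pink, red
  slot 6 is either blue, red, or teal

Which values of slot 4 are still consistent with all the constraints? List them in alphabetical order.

Among the 7 variables, blue fits only slot 6 (and all 7 values in {blue, green, orange, pink, red, teal, white} must be used), so slot 6 = blue.
The 6 still-open variables draw from only 6 values {green, orange, pink, red, teal, white}, so each is used; only slot 5 can be orange, hence slot 5 = orange.
Among the 5 still-open variables, teal fits only slot 1 (and all 5 values in {green, pink, red, teal, white} must be used), so slot 1 = teal.
The 2 variables slot 2 and slot 3 are confined to {green, white}, which locks those values in; drop them from slot 7.
No further eliminations apply; slot 4 can still be any of pink, red.

pink, red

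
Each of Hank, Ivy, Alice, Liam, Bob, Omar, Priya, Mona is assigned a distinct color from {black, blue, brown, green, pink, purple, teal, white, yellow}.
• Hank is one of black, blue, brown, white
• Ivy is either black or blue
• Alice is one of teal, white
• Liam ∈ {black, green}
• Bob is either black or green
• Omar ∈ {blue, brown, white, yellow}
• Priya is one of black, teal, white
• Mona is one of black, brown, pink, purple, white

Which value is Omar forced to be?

Liam and Bob share exactly the 2 values {black, green}; by pigeonhole those values go to them, so strike black, green from Hank, Ivy, Priya, Mona.
That leaves Ivy = blue. Eliminate blue elsewhere: Hank, Omar.
Alice and Priya between them cover only {teal, white} — a naked pair. Remove those values from Hank, Omar, Mona.
That leaves Hank = brown. Remove brown from Omar, Mona.
So Omar = yellow.

yellow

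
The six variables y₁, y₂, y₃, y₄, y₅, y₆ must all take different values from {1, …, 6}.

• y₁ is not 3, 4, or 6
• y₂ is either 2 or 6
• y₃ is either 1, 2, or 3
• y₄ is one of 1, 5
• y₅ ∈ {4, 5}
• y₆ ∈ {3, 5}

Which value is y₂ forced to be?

The 6 variables together cover exactly {1, 2, 3, 4, 5, 6} — 6 values for 6 variables — and 4 appears only in y₅'s list, so y₅ = 4.
The 5 still-open variables together cover exactly {1, 2, 3, 5, 6} — 5 values for 5 variables — and 6 appears only in y₂'s list, so y₂ = 6.

6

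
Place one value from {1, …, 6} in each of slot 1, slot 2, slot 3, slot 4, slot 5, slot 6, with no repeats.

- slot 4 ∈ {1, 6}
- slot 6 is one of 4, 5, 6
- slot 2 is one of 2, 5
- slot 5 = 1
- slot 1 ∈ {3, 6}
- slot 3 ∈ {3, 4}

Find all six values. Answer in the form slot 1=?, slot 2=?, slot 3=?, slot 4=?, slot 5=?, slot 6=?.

slot 1=3, slot 2=2, slot 3=4, slot 4=6, slot 5=1, slot 6=5

slot 5 has just one choice, so slot 5 = 1. Remove 1 from slot 4.
That leaves slot 4 = 6. Strike 6 from slot 1, slot 6.
slot 1 must be 3 (only option left). Eliminate 3 elsewhere: slot 3.
That leaves slot 3 = 4. Remove 4 from slot 6.
slot 6 must be 5 (only option left). Eliminate 5 elsewhere: slot 2.
That leaves slot 2 = 2.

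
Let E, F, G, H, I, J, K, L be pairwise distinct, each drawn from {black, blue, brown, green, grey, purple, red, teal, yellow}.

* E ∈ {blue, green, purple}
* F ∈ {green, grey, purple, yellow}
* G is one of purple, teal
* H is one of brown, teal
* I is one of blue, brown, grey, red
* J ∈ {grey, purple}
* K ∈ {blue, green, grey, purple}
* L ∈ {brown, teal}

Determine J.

grey

The 8 variables draw from only 8 values {blue, brown, green, grey, purple, red, teal, yellow}, so each is used; only I can be red, hence I = red.
Among the 7 still-open variables, yellow fits only F (and all 7 values in {blue, brown, green, grey, purple, teal, yellow} must be used), so F = yellow.
The 2 variables H and L are confined to {brown, teal}, which locks those values in; drop them from G.
G must be purple (only option left). So E, J, K can't be purple.
So J = grey.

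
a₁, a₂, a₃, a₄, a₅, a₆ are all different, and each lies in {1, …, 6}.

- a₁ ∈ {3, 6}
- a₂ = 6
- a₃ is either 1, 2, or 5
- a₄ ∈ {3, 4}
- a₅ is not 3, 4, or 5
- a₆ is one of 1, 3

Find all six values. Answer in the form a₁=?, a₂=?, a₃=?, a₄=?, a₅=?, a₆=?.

a₁=3, a₂=6, a₃=5, a₄=4, a₅=2, a₆=1

a₂'s domain is down to {6}, so a₂ = 6. Strike 6 from a₁, a₅.
a₁'s domain is down to {3}, so a₁ = 3. Eliminate 3 elsewhere: a₄, a₆.
a₄ must be 4 (only option left).
a₆'s domain is down to {1}, so a₆ = 1. Remove 1 from a₃, a₅.
a₅ has just one choice, so a₅ = 2. Strike 2 from a₃.
a₃'s domain is down to {5}, so a₃ = 5.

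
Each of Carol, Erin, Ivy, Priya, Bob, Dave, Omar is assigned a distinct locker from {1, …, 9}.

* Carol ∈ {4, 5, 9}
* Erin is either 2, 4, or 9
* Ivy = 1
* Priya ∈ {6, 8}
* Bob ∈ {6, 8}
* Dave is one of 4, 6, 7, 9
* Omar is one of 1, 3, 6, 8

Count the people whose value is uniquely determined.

Ivy's domain is down to {1}, so Ivy = 1. Remove 1 from Omar.
Priya and Bob between them cover only {6, 8} — a naked pair. Remove those values from Dave, Omar.
Omar has just one choice, so Omar = 3.
Determined: Ivy=1, Omar=3. The other people each still have more than one consistent value. That makes 2.

2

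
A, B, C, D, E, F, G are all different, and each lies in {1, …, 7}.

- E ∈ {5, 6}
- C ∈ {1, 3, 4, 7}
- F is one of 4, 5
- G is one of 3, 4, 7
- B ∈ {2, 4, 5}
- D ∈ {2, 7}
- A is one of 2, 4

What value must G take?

Among the 7 variables, 1 fits only C (and all 7 values in {1, 2, 3, 4, 5, 6, 7} must be used), so C = 1.
Among the 6 still-open variables, 3 fits only G (and all 6 values in {2, 3, 4, 5, 6, 7} must be used), so G = 3.

3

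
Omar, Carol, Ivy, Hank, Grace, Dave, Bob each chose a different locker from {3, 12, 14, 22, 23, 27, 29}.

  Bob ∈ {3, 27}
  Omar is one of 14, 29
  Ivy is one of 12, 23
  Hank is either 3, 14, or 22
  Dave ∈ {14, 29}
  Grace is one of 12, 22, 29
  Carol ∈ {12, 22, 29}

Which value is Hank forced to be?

The 7 variables together cover exactly {3, 12, 14, 22, 23, 27, 29} — 7 values for 7 variables — and 23 appears only in Ivy's list, so Ivy = 23.
Among the 6 still-open variables, 27 fits only Bob (and all 6 values in {3, 12, 14, 22, 27, 29} must be used), so Bob = 27.
The 5 still-open variables together cover exactly {3, 12, 14, 22, 29} — 5 values for 5 variables — and 3 appears only in Hank's list, so Hank = 3.

3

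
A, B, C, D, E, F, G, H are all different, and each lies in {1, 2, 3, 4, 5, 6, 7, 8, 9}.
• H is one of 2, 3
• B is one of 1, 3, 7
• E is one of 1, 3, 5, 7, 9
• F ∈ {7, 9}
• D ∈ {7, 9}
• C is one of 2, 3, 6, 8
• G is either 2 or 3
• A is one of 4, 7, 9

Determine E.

5

D and F share exactly the 2 values {7, 9}; by pigeonhole those values go to them, so strike 7, 9 from A, B, E.
That leaves A = 4.
The 2 variables G and H are confined to {2, 3}, which locks those values in; drop them from B, C, E.
B must be 1 (only option left). Eliminate 1 elsewhere: E.
So E = 5.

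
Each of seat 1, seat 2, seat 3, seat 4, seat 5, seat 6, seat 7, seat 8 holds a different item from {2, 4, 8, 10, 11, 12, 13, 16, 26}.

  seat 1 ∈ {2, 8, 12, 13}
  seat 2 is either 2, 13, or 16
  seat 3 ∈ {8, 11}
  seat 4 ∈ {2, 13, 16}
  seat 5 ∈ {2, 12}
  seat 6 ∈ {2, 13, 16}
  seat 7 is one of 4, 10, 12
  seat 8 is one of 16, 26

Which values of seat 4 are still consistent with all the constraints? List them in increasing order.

2, 13, 16

The 3 variables seat 2, seat 4, seat 6 are confined to {2, 13, 16}, which locks those values in; drop them from seat 1, seat 5, seat 8.
That leaves seat 5 = 12. Eliminate 12 elsewhere: seat 1, seat 7.
seat 8 must be 26 (only option left).
That leaves seat 1 = 8. Eliminate 8 elsewhere: seat 3.
That leaves seat 3 = 11.
No further eliminations apply; seat 4 can still be any of 2, 13, 16.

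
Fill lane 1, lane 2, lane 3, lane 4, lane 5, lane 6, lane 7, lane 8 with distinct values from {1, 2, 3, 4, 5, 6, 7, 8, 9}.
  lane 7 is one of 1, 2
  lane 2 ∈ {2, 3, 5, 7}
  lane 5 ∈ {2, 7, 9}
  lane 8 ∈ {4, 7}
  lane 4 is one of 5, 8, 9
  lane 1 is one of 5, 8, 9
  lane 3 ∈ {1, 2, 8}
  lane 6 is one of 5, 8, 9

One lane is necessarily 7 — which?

The 8 variables draw from only 8 values {1, 2, 3, 4, 5, 7, 8, 9}, so each is used; only lane 2 can be 3, hence lane 2 = 3.
Among the 7 still-open variables, 4 fits only lane 8 (and all 7 values in {1, 2, 4, 5, 7, 8, 9} must be used), so lane 8 = 4.
The 6 still-open variables together cover exactly {1, 2, 5, 7, 8, 9} — 6 values for 6 variables — and 7 appears only in lane 5's list, so lane 5 = 7.

lane 5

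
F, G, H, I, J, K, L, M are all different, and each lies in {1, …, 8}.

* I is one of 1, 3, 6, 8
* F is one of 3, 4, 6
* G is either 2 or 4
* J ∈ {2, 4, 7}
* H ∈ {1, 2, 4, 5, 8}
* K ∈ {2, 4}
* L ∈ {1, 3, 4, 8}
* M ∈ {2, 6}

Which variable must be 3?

The 8 variables together cover exactly {1, 2, 3, 4, 5, 6, 7, 8} — 8 values for 8 variables — and 5 appears only in H's list, so H = 5.
The 7 still-open variables together cover exactly {1, 2, 3, 4, 6, 7, 8} — 7 values for 7 variables — and 7 appears only in J's list, so J = 7.
The 2 variables G and K are confined to {2, 4}, which locks those values in; drop them from F, L, M.
M must be 6 (only option left). Remove 6 from F, I.
So 3 goes to F.

F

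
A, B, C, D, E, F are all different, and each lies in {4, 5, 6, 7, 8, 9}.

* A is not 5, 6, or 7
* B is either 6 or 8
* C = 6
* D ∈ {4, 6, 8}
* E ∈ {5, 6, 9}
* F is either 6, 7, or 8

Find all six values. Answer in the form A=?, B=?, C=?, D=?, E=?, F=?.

A=9, B=8, C=6, D=4, E=5, F=7

C must be 6 (only option left). Eliminate 6 elsewhere: B, D, E, F.
B's domain is down to {8}, so B = 8. So A, D, F can't be 8.
That leaves D = 4. Eliminate 4 elsewhere: A.
F has just one choice, so F = 7.
A has just one choice, so A = 9. Eliminate 9 elsewhere: E.
E's domain is down to {5}, so E = 5.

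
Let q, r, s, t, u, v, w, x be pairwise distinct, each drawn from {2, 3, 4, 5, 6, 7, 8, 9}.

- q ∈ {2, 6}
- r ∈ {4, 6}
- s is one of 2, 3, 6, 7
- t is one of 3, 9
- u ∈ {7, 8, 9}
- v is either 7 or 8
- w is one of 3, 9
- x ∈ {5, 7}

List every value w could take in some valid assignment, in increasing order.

3, 9

Among the 8 variables, 4 fits only r (and all 8 values in {2, 3, 4, 5, 6, 7, 8, 9} must be used), so r = 4.
Among the 7 still-open variables, 5 fits only x (and all 7 values in {2, 3, 5, 6, 7, 8, 9} must be used), so x = 5.
The 2 variables t and w are confined to {3, 9}, which locks those values in; drop them from s, u.
u and v share exactly the 2 values {7, 8}; by pigeonhole those values go to them, so strike 7, 8 from s.
No further eliminations apply; w can still be any of 3, 9.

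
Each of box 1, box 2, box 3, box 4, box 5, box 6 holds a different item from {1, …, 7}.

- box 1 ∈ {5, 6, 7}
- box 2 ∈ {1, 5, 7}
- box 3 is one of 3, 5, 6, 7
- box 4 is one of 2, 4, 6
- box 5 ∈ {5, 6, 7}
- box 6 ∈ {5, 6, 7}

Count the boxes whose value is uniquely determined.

2

box 1, box 5, box 6 share exactly the 3 values {5, 6, 7}; by pigeonhole those values go to them, so strike 5, 6, 7 from box 2, box 3, box 4.
box 2 must be 1 (only option left).
box 3 must be 3 (only option left).
Determined: box 2=1, box 3=3. The other boxes each still have more than one consistent value. That makes 2.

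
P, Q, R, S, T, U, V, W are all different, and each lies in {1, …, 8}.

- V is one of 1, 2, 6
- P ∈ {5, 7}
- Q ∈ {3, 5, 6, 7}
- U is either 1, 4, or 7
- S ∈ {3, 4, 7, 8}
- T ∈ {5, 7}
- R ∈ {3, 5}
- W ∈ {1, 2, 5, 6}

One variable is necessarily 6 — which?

The 8 variables together cover exactly {1, 2, 3, 4, 5, 6, 7, 8} — 8 values for 8 variables — and 8 appears only in S's list, so S = 8.
The 7 still-open variables together cover exactly {1, 2, 3, 4, 5, 6, 7} — 7 values for 7 variables — and 4 appears only in U's list, so U = 4.
The 2 variables P and T are confined to {5, 7}, which locks those values in; drop them from Q, R, W.
R's domain is down to {3}, so R = 3. So Q can't be 3.
So 6 goes to Q.

Q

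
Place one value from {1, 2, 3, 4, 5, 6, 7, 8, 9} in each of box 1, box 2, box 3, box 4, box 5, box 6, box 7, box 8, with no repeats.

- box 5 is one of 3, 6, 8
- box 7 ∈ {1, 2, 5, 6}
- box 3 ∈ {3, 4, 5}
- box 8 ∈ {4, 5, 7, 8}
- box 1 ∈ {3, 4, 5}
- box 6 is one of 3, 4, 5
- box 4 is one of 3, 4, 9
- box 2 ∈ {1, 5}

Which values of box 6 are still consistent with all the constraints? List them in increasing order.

box 1, box 3, box 6 share exactly the 3 values {3, 4, 5}; by pigeonhole those values go to them, so strike 3, 4, 5 from box 2, box 4, box 5, box 7, box 8.
box 2 has just one choice, so box 2 = 1. So box 7 can't be 1.
box 4 has just one choice, so box 4 = 9.
No further eliminations apply; box 6 can still be any of 3, 4, 5.

3, 4, 5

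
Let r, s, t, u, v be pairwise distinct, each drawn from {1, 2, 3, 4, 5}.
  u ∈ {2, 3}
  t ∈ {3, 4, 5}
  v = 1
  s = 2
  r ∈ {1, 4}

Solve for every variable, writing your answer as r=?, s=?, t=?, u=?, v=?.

r=4, s=2, t=5, u=3, v=1

s must be 2 (only option left). Strike 2 from u.
That leaves u = 3. So t can't be 3.
v's domain is down to {1}, so v = 1. So r can't be 1.
r's domain is down to {4}, so r = 4. Strike 4 from t.
t's domain is down to {5}, so t = 5.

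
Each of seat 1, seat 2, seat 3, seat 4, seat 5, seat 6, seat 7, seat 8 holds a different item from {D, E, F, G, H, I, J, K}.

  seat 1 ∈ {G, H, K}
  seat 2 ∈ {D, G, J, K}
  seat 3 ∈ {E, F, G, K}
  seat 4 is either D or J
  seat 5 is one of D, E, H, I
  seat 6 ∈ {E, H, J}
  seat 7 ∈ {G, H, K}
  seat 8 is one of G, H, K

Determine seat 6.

E

The 8 variables together cover exactly {D, E, F, G, H, I, J, K} — 8 values for 8 variables — and F appears only in seat 3's list, so seat 3 = F.
The 7 still-open variables draw from only 7 values {D, E, G, H, I, J, K}, so each is used; only seat 5 can be I, hence seat 5 = I.
Among the 6 still-open variables, E fits only seat 6 (and all 6 values in {D, E, G, H, J, K} must be used), so seat 6 = E.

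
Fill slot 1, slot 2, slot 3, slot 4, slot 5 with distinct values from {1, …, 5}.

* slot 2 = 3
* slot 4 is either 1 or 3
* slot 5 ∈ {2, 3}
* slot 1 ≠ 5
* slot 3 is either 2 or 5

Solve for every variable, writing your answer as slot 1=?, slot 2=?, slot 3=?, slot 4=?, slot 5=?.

slot 2 must be 3 (only option left). So slot 1, slot 4, slot 5 can't be 3.
That leaves slot 4 = 1. Eliminate 1 elsewhere: slot 1.
slot 5 has just one choice, so slot 5 = 2. Remove 2 from slot 1, slot 3.
slot 1 has just one choice, so slot 1 = 4.
slot 3 must be 5 (only option left).

slot 1=4, slot 2=3, slot 3=5, slot 4=1, slot 5=2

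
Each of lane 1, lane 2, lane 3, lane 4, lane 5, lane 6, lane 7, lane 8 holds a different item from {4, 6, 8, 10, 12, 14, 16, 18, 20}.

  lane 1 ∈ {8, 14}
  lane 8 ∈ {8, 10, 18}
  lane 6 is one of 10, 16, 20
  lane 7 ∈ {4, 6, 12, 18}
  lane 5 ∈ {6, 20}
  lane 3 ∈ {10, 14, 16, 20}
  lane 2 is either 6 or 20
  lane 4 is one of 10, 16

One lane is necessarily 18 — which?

lane 8

lane 2 and lane 5 between them cover only {6, 20} — a naked pair. Remove those values from lane 3, lane 6, lane 7.
lane 4 and lane 6 share exactly the 2 values {10, 16}; by pigeonhole those values go to them, so strike 10, 16 from lane 3, lane 8.
lane 3 must be 14 (only option left). Strike 14 from lane 1.
lane 1 has just one choice, so lane 1 = 8. Remove 8 from lane 8.
So 18 goes to lane 8.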